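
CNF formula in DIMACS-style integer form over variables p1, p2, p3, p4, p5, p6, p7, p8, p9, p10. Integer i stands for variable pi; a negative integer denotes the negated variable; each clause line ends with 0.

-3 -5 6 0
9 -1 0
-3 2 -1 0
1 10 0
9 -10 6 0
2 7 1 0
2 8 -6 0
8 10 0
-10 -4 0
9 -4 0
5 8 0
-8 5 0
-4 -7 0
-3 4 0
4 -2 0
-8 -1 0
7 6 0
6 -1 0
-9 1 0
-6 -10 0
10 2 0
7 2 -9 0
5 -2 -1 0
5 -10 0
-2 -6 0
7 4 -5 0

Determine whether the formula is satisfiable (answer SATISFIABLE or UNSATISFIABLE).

UNSATISFIABLE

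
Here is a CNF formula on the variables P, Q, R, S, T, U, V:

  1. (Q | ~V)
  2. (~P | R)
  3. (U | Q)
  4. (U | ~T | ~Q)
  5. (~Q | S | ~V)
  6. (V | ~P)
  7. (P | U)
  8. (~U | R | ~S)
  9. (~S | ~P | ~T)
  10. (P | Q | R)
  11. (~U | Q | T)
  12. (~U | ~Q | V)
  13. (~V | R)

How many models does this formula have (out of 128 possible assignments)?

The models are:
  P=0 Q=0 R=1 S=0 T=1 U=1 V=0
  P=0 Q=0 R=1 S=1 T=1 U=1 V=0
  P=0 Q=1 R=1 S=1 T=0 U=1 V=1
  P=0 Q=1 R=1 S=1 T=1 U=1 V=1
  P=1 Q=1 R=1 S=1 T=0 U=0 V=1
  P=1 Q=1 R=1 S=1 T=0 U=1 V=1
Count: 6.

6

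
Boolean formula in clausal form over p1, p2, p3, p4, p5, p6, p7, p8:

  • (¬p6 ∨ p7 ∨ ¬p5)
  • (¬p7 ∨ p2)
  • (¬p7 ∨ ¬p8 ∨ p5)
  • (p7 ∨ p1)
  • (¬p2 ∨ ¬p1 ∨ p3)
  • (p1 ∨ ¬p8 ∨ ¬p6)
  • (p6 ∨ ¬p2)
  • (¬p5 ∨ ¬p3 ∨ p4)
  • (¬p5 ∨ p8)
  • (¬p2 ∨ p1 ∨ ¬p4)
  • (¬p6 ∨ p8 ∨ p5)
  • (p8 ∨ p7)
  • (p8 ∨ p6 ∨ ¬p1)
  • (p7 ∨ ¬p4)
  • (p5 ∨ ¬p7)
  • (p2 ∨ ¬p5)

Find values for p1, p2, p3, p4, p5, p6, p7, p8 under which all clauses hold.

p1=True, p2=False, p3=False, p4=False, p5=False, p6=False, p7=False, p8=True

Check each clause:
  1. (¬p5 ∨ p7 ∨ ¬p6) — ¬p6 is true.
  2. (p2 ∨ ¬p7) — ¬p7 is true.
  3. (¬p8 ∨ ¬p7 ∨ p5) — ¬p7 is true.
  4. (p7 ∨ p1) — p1 is true.
  5. (¬p1 ∨ p3 ∨ ¬p2) — ¬p2 is true.
  6. (¬p6 ∨ ¬p8 ∨ p1) — p1 is true.
  7. (¬p2 ∨ p6) — ¬p2 is true.
  8. (¬p3 ∨ p4 ∨ ¬p5) — ¬p5 is true.
  9. (p8 ∨ ¬p5) — p8 is true.
  10. (p1 ∨ ¬p4 ∨ ¬p2) — p1 is true.
  11. (¬p6 ∨ p5 ∨ p8) — p8 is true.
  12. (p8 ∨ p7) — p8 is true.
  13. (p6 ∨ ¬p1 ∨ p8) — p8 is true.
  14. (p7 ∨ ¬p4) — ¬p4 is true.
  15. (p5 ∨ ¬p7) — ¬p7 is true.
  16. (¬p5 ∨ p2) — ¬p5 is true.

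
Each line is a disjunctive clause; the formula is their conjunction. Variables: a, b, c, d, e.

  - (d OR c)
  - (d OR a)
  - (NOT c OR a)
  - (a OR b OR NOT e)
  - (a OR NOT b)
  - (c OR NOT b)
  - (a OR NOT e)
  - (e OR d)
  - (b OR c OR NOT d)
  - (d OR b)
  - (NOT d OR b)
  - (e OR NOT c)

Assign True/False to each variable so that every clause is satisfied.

a = True, b = True, c = True, d = False, e = True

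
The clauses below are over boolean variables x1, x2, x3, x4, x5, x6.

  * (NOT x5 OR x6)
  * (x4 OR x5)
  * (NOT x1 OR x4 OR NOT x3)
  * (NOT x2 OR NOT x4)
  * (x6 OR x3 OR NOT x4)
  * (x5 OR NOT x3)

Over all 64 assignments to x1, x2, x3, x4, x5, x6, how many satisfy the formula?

12

Split on x4, then x3.
  x4=T, x3=T: remaining (x1,x2,x5,x6) ∈ {(F,F,T,T); (T,F,T,T)} — 2.
  x4=T, x3=F: remaining (x1,x2,x5,x6) ∈ {(F,F,F,T); (F,F,T,T); (T,F,F,T); (T,F,T,T)} — 4.
  x4=F, x3=T: remaining (x1,x2,x5,x6) ∈ {(F,F,T,T); (F,T,T,T)} — 2.
  x4=F, x3=F: remaining (x1,x2,x5,x6) ∈ {(F,F,T,T); (F,T,T,T); (T,F,T,T); (T,T,T,T)} — 4.
Total: 2 + 4 + 2 + 4 = 12.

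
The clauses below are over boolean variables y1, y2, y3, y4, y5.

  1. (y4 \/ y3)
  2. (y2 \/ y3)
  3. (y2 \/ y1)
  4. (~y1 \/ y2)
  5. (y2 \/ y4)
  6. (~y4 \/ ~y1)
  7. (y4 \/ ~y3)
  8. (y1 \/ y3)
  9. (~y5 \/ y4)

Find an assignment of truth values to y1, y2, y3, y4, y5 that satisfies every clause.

y1=0, y2=1, y3=1, y4=1, y5=0

Pure literal: y2 appears only positively; assign y2 = True.
y5 occurs only negated in the remaining clauses — set y5 = False.
Set y1 = False and propagate.
  then y3 is forced to True.
  then y4 is forced to True.
Check each clause:
  1. (y4 \/ y3) — y3 is true.
  2. (y2 \/ y3) — y2 is true.
  3. (y2 \/ y1) — y2 is true.
  4. (~y1 \/ y2) — y2 is true.
  5. (y4 \/ y2) — y2 is true.
  6. (~y1 \/ ~y4) — ~y1 is true.
  7. (~y3 \/ y4) — y4 is true.
  8. (y1 \/ y3) — y3 is true.
  9. (~y5 \/ y4) — ~y5 is true.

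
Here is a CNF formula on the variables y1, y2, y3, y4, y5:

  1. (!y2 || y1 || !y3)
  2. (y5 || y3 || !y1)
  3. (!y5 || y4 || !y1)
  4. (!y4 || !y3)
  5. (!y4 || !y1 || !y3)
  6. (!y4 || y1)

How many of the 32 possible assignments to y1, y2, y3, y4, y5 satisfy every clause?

Split on y1, then y3.
  y1=1, y3=1: remaining (y2,y4,y5) ∈ {(0,0,0); (1,0,0)} — 2.
  y1=1, y3=0: remaining (y2,y4,y5) ∈ {(0,1,1); (1,1,1)} — 2.
  y1=0, y3=1: remaining (y2,y4,y5) ∈ {(0,0,0); (0,0,1)} — 2.
  y1=0, y3=0: remaining (y2,y4,y5) ∈ {(0,0,0); (0,0,1); (1,0,0); (1,0,1)} — 4.
Total: 2 + 2 + 2 + 4 = 10.

10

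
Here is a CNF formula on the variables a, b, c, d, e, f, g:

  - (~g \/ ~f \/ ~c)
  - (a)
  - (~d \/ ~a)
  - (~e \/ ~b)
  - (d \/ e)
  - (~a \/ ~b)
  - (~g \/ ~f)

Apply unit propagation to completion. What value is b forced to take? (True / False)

False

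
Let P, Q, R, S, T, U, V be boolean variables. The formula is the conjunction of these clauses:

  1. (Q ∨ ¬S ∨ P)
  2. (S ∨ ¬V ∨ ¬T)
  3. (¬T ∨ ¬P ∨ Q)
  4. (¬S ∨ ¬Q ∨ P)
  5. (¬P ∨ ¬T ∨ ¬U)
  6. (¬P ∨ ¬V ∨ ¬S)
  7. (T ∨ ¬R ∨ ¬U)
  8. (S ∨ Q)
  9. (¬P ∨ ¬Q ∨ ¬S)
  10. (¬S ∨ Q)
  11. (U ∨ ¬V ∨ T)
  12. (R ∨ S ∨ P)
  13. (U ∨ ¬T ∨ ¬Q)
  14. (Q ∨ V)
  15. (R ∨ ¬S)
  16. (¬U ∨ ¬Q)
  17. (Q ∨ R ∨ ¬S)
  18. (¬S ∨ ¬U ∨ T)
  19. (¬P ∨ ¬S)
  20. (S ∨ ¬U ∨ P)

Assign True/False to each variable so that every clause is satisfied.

Set P = True and propagate.
  then S is forced to False.
  then Q is forced to True.
  then U is forced to False.
  then T is forced to False.
  then V is forced to False.
R is now unconstrained; take R = False.
Every clause has at least one true literal under this assignment.

P=T, Q=T, R=F, S=F, T=F, U=F, V=F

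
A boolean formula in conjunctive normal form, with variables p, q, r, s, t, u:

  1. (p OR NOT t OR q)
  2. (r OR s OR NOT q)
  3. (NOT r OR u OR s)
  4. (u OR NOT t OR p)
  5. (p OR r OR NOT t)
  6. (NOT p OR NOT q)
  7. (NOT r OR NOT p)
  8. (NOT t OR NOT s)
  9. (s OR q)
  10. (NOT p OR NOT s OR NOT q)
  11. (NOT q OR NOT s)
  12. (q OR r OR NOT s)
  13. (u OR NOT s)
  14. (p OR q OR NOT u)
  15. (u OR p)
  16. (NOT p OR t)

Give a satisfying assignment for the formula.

Branch on p: take p = False.
  then u is forced to True.
  then q is forced to True.
  then s is forced to False.
  then r is forced to True.
t is now unconstrained; take t = False.

p=F, q=T, r=T, s=F, t=F, u=T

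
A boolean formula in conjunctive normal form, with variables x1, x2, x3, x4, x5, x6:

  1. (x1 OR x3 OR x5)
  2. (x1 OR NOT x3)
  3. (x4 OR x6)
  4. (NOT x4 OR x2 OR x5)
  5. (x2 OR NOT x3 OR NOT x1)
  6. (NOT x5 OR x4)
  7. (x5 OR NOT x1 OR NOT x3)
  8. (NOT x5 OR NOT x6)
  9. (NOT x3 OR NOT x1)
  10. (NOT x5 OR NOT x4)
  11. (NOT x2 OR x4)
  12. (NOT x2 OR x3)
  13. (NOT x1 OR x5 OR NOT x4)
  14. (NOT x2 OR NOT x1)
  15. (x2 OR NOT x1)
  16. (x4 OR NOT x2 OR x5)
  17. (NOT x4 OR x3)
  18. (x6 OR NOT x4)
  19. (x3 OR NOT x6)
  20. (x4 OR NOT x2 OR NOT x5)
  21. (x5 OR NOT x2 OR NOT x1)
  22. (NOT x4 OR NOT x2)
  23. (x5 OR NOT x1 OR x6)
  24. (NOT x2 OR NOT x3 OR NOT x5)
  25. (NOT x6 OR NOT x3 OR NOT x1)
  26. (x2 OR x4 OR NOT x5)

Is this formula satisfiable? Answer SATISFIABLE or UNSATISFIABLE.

UNSATISFIABLE

x5 = True:
  propagation gives x4=True; an empty clause results — contradiction.
x5 = False:
  x1 = True:
    propagation gives x3=False, x2=False; an empty clause results — contradiction.
  x1 = False:
    propagation gives x3=True; an empty clause results — contradiction.
Every branch closes, so no satisfying assignment exists.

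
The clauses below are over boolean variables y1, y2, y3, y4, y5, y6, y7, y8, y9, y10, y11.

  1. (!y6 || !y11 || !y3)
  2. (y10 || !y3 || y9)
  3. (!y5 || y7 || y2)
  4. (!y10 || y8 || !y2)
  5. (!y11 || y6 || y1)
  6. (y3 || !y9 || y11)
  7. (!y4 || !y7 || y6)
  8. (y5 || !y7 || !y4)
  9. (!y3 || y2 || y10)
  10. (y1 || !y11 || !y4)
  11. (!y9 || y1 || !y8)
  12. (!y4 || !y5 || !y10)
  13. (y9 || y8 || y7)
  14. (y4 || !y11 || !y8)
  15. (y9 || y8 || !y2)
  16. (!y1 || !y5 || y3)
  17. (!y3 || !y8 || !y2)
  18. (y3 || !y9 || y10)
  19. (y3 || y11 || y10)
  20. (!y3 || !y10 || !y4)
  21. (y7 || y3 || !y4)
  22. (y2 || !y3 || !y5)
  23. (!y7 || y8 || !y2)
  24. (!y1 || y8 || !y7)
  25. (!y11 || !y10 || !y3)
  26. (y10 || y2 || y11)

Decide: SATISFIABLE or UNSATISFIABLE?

SATISFIABLE

Set y1 = False and propagate.
The remaining clauses are satisfied by y2 = False, y3 = False, y4 = False, y5 = True, y6 = True, y7 = True, y8 = False, y9 = True, y10 = True, y11 = True.
So y1=0, y2=0, y3=0, y4=0, y5=1, y6=1, y7=1, y8=0, y9=1, y10=1, y11=1 is a satisfying assignment.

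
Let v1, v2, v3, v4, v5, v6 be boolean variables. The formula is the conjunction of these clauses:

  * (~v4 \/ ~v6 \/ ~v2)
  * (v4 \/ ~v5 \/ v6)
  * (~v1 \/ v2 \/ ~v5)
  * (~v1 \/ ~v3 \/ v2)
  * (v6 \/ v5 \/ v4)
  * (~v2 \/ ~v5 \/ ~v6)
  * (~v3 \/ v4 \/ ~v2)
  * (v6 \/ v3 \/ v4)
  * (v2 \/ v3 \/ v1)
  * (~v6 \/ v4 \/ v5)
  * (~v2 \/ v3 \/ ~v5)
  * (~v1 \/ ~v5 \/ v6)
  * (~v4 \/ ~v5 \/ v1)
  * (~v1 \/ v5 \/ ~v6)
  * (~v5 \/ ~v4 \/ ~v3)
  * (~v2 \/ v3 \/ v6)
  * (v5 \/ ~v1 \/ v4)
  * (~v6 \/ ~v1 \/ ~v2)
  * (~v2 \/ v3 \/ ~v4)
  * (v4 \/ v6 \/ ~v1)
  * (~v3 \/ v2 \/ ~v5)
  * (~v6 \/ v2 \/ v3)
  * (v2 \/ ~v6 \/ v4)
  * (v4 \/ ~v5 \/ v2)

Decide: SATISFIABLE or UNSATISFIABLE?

Set v1 = True and propagate.
Branch on v2: take v2 = False.
  then v5 is forced to False.
  then v3 is forced to False.
  then v6 is forced to False.
  then v4 is forced to True.
Every clause has at least one true literal under this assignment.
So v1=T, v2=F, v3=F, v4=T, v5=F, v6=F is a satisfying assignment.

SATISFIABLE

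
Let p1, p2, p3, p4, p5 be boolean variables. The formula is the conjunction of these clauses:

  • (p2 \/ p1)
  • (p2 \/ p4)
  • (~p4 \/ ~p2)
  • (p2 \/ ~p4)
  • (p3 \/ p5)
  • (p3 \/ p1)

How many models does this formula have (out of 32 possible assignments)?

Satisfying assignments:
  p1=0 p2=1 p3=1 p4=0 p5=0
  p1=0 p2=1 p3=1 p4=0 p5=1
  p1=1 p2=1 p3=0 p4=0 p5=1
  p1=1 p2=1 p3=1 p4=0 p5=0
  p1=1 p2=1 p3=1 p4=0 p5=1
That's 5 in total.

5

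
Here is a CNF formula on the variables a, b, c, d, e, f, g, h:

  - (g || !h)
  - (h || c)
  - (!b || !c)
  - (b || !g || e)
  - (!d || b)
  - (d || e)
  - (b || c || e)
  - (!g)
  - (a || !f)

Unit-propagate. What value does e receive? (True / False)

(!g) is a unit clause: g = False.
In (!h || g), g is now false; !h must hold, so h = False.
(c || h): since h = False, the clause reduces to (c). c = True.
From (!b || !c) and c = True: b = False.
(!d || b) with b = False leaves only !d, so d = False.
From (d || e) and d = False: e = True.

True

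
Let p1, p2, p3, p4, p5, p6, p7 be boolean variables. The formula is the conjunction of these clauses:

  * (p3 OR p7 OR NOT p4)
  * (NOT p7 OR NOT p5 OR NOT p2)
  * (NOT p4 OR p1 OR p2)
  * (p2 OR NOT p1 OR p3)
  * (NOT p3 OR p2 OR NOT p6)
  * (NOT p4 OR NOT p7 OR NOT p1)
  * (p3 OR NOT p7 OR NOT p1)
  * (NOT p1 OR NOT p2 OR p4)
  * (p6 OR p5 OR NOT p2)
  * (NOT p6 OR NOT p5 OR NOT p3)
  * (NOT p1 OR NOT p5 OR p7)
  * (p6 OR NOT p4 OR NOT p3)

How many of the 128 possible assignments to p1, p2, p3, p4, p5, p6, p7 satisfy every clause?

26

Case analysis on p1 and p2:
  p1=T, p2=T: remaining (p3,p4,p5,p6,p7) ∈ {(T,T,F,T,F)} — 1.
  p1=T, p2=F: remaining (p3,p4,p5,p6,p7) ∈ {(T,F,F,F,F); (T,F,F,F,T); (T,F,T,F,T)} — 3.
  p1=F, p2=T: 10 of the 32 assignments to (p3,p4,p5,p6,p7) work.
  p1=F, p2=F: p5, p7 free; 3 ways for (p3,p4,p6) × 2^2 = 12.
Total: 1 + 3 + 10 + 12 = 26.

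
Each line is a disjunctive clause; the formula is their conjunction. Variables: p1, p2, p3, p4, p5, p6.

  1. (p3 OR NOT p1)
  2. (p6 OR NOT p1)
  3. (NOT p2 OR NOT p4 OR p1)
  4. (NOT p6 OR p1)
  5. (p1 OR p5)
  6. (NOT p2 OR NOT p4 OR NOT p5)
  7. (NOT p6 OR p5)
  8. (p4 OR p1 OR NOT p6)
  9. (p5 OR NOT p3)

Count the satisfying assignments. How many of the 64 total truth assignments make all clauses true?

9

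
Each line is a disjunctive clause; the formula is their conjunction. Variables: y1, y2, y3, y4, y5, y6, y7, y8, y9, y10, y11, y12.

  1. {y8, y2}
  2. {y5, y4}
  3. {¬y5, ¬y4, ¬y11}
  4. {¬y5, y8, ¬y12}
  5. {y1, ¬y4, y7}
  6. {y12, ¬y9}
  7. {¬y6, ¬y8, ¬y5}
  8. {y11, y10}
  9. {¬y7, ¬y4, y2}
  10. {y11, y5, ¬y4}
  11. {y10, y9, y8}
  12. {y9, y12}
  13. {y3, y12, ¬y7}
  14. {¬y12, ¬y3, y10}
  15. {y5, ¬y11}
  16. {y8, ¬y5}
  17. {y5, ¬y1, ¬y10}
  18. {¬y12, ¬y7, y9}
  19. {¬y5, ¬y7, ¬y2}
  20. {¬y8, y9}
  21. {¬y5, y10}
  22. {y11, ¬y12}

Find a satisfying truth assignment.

y1 = F, y2 = F, y3 = T, y4 = F, y5 = T, y6 = F, y7 = F, y8 = T, y9 = T, y10 = T, y11 = T, y12 = T

Check each clause:
  1. {y2, y8} — y8 is true.
  2. {y4, y5} — y5 is true.
  3. {¬y4, ¬y11, ¬y5} — ¬y4 is true.
  4. {y8, ¬y12, ¬y5} — y8 is true.
  5. {y1, ¬y4, y7} — ¬y4 is true.
  6. {y12, ¬y9} — y12 is true.
  7. {¬y6, ¬y8, ¬y5} — ¬y6 is true.
  8. {y10, y11} — y10 is true.
  9. {¬y7, y2, ¬y4} — ¬y7 is true.
  10. {¬y4, y5, y11} — y11 is true.
  11. {y10, y9, y8} — y8 is true.
  12. {y12, y9} — y9 is true.
  13. {¬y7, y12, y3} — ¬y7 is true.
  14. {¬y12, y10, ¬y3} — y10 is true.
  15. {y5, ¬y11} — y5 is true.
  16. {¬y5, y8} — y8 is true.
  17. {¬y1, y5, ¬y10} — y5 is true.
  18. {¬y12, y9, ¬y7} — y9 is true.
  19. {¬y5, ¬y7, ¬y2} — ¬y7 is true.
  20. {¬y8, y9} — y9 is true.
  21. {y10, ¬y5} — y10 is true.
  22. {y11, ¬y12} — y11 is true.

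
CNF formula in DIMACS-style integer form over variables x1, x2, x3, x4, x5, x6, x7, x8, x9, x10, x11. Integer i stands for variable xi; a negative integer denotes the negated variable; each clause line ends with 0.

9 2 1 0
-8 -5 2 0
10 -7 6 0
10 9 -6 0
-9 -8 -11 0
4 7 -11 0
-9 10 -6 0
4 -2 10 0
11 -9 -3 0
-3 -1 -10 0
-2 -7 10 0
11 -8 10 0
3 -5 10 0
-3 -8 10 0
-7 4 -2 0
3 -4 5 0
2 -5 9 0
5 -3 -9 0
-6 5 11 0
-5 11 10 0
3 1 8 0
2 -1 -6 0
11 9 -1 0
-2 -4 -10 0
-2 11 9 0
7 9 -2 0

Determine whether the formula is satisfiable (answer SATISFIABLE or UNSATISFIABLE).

Set x1 = True and propagate.
Branch on x2: take x2 = False.
  then x6 is forced to False.
Set x3 = False and propagate.
For the remaining variables, x4 = False, x5 = False, x7 = False, x8 = True, x9 = True, x10 = True, x11 = False works.
So x1=1  x2=0  x3=0  x4=0  x5=0  x6=0  x7=0  x8=1  x9=1  x10=1  x11=0 is a satisfying assignment.

SATISFIABLE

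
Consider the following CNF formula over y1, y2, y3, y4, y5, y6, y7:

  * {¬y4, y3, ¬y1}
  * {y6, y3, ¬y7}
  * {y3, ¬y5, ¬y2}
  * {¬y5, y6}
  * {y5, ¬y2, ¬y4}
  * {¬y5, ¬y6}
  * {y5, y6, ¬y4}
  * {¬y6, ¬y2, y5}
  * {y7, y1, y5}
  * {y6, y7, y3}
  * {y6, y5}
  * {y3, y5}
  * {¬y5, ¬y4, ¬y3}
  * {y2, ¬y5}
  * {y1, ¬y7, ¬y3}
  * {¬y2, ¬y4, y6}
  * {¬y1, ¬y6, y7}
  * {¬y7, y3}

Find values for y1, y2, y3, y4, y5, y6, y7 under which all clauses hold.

y1=True, y2=False, y3=True, y4=False, y5=False, y6=True, y7=True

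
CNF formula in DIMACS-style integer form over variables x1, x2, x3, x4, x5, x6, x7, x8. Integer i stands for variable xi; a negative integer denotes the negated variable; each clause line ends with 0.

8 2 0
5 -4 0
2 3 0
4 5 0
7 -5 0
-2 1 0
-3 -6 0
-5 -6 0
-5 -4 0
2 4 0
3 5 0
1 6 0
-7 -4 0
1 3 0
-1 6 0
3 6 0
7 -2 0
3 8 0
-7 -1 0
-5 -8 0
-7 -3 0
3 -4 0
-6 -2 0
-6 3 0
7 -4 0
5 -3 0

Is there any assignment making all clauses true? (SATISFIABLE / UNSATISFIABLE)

UNSATISFIABLE

x3 = True:
  propagation gives x6=False, x1=True; an empty clause results — contradiction.
x3 = False:
  propagation gives x2=True, x1=True, x5=True, x7=True; an empty clause results — contradiction.
Every branch closes, so no satisfying assignment exists.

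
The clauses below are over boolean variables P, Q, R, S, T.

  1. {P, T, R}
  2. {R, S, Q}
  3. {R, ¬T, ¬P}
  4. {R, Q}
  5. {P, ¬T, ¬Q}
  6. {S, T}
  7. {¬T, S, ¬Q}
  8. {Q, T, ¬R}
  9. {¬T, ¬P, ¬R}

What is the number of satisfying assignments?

Satisfying assignments:
  P=F Q=F R=T S=F T=T
  P=F Q=F R=T S=T T=T
  P=F Q=T R=T S=T T=F
  P=T Q=T R=F S=T T=F
  P=T Q=T R=T S=T T=F
That's 5 in total.

5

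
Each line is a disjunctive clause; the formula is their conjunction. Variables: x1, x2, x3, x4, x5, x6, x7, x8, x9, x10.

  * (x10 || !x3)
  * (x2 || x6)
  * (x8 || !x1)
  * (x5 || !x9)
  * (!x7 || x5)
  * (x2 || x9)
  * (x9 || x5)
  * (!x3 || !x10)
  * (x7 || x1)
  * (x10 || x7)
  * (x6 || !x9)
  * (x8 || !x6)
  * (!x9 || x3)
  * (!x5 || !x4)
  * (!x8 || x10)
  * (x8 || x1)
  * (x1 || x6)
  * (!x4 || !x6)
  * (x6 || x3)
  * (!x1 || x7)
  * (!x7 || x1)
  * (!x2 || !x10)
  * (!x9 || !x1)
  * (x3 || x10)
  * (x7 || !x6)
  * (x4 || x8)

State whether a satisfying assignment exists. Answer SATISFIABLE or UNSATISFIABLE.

x1 = True:
  propagation gives x8=True, x10=True, x3=False, x9=False; an empty clause results — contradiction.
x1 = False:
  propagation gives x7=True; an empty clause results — contradiction.
Every branch closes, so no satisfying assignment exists.

UNSATISFIABLE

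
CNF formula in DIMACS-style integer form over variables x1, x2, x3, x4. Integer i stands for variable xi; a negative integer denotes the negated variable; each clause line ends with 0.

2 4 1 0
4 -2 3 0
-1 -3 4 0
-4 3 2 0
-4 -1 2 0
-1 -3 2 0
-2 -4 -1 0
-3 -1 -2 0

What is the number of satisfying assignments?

Satisfying assignments:
  x1=F x2=F x3=T x4=T
  x1=F x2=T x3=F x4=T
  x1=F x2=T x3=T x4=F
  x1=F x2=T x3=T x4=T
  x1=T x2=F x3=F x4=F
That's 5 in total.

5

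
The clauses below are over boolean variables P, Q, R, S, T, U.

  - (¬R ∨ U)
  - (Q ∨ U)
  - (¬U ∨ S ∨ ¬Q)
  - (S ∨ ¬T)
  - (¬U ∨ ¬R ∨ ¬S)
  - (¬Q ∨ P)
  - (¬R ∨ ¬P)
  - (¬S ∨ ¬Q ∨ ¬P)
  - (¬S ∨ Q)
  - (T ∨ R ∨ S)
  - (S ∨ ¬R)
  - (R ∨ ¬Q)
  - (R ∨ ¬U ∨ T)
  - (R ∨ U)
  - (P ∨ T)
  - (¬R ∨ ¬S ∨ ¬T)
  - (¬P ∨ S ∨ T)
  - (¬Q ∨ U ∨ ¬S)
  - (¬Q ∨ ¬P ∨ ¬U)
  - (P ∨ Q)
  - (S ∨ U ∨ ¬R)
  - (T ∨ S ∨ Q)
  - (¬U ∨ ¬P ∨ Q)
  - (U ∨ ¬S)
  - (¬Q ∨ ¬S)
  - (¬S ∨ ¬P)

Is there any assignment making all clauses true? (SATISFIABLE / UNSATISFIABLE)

UNSATISFIABLE

S = True:
  propagation gives Q=True; an empty clause results — contradiction.
S = False:
  propagation gives T=False, R=True; an empty clause results — contradiction.
Every branch closes, so no satisfying assignment exists.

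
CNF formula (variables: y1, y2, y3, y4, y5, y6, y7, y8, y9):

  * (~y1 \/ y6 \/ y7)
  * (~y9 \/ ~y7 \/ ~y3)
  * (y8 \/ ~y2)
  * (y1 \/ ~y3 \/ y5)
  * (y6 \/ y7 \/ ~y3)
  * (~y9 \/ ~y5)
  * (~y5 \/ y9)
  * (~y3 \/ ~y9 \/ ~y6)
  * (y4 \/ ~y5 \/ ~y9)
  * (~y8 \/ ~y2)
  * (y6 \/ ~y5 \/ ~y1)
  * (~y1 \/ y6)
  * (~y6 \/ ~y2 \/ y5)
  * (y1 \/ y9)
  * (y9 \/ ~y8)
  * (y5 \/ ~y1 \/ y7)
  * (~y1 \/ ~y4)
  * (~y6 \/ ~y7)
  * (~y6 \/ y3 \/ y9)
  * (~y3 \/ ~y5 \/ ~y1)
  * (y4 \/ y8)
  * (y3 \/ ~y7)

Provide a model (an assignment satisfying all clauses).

Pure literal: y2 appears only negated; assign y2 = False.
Set y1 = False and propagate.
  then y9 is forced to True.
  then y5 is forced to False.
  then y3 is forced to False.
  then y7 is forced to False.
Set y4 = True and propagate.
y6, y8 are now unconstrained; take y6 = True, y8 = False.
Check each clause:
  1. (~y1 \/ y7 \/ y6) — y6 is true.
  2. (~y9 \/ ~y3 \/ ~y7) — ~y7 is true.
  3. (y8 \/ ~y2) — ~y2 is true.
  4. (~y3 \/ y5 \/ y1) — ~y3 is true.
  5. (~y3 \/ y7 \/ y6) — ~y3 is true.
  6. (~y9 \/ ~y5) — ~y5 is true.
  7. (~y5 \/ y9) — y9 is true.
  8. (~y6 \/ ~y3 \/ ~y9) — ~y3 is true.
  9. (y4 \/ ~y5 \/ ~y9) — ~y5 is true.
  10. (~y2 \/ ~y8) — ~y8 is true.
  11. (~y5 \/ y6 \/ ~y1) — ~y5 is true.
  12. (y6 \/ ~y1) — y6 is true.
  13. (~y2 \/ ~y6 \/ y5) — ~y2 is true.
  14. (y9 \/ y1) — y9 is true.
  15. (y9 \/ ~y8) — ~y8 is true.
  16. (~y1 \/ y7 \/ y5) — ~y1 is true.
  17. (~y1 \/ ~y4) — ~y1 is true.
  18. (~y6 \/ ~y7) — ~y7 is true.
  19. (~y6 \/ y3 \/ y9) — y9 is true.
  20. (~y1 \/ ~y5 \/ ~y3) — ~y5 is true.
  21. (y4 \/ y8) — y4 is true.
  22. (~y7 \/ y3) — ~y7 is true.

y1=False, y2=False, y3=False, y4=True, y5=False, y6=True, y7=False, y8=False, y9=True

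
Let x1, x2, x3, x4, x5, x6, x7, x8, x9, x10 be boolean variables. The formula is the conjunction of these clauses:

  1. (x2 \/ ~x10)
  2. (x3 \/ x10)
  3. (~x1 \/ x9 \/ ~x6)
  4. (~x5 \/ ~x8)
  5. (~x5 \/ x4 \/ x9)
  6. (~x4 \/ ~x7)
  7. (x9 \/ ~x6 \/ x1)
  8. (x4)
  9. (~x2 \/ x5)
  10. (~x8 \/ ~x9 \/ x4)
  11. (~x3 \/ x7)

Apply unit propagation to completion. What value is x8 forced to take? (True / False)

False

(x4) stands alone — x4 = True.
(~x7 \/ ~x4) with x4 = True leaves only ~x7, so x7 = False.
(x7 \/ ~x3) with x7 = False leaves only ~x3, so x3 = False.
(x3 \/ x10): since x3 = False, the clause reduces to (x10). x10 = True.
(~x10 \/ x2) with x10 = True leaves only x2, so x2 = True.
In (x5 \/ ~x2), ~x2 is now false; x5 must hold, so x5 = True.
(~x8 \/ ~x5): since x5 = True, the clause reduces to (~x8). x8 = False.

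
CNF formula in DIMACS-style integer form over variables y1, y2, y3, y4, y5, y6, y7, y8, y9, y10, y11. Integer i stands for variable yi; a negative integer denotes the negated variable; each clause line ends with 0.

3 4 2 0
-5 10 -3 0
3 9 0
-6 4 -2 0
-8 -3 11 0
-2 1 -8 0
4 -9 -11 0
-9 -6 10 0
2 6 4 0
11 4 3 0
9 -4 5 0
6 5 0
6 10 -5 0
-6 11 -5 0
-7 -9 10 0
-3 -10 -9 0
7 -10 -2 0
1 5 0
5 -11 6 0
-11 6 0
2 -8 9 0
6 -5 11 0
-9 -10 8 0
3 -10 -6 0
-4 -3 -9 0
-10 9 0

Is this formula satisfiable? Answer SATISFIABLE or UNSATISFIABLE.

SATISFIABLE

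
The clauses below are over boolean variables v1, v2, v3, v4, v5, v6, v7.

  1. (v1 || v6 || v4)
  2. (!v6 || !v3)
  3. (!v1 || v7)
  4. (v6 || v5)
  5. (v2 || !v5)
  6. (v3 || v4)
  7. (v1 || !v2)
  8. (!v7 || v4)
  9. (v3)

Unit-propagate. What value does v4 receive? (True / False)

True

(v3) is a unit clause: v3 = True.
(!v6 || !v3): since v3 = True, the clause reduces to (!v6). v6 = False.
From (v6 || v5) and v6 = False: v5 = True.
(v2 || !v5) with v5 = True leaves only v2, so v2 = True.
In (v1 || !v2), !v2 is now false; v1 must hold, so v1 = True.
In (v7 || !v1), !v1 is now false; v7 must hold, so v7 = True.
In (!v7 || v4), !v7 is now false; v4 must hold, so v4 = True.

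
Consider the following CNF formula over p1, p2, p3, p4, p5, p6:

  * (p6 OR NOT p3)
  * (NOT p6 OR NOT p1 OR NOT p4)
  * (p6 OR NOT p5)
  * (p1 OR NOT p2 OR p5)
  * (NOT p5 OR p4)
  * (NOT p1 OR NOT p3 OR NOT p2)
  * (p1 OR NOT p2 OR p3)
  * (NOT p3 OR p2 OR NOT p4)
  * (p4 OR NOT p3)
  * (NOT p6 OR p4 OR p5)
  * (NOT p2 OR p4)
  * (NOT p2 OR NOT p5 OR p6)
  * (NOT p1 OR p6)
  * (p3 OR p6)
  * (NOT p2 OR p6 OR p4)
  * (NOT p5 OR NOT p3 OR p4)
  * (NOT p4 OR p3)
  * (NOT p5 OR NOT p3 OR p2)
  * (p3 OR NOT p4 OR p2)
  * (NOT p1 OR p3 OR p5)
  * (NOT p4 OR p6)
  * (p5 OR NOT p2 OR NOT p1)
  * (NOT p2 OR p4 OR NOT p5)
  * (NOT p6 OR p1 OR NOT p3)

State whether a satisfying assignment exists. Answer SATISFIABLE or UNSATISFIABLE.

UNSATISFIABLE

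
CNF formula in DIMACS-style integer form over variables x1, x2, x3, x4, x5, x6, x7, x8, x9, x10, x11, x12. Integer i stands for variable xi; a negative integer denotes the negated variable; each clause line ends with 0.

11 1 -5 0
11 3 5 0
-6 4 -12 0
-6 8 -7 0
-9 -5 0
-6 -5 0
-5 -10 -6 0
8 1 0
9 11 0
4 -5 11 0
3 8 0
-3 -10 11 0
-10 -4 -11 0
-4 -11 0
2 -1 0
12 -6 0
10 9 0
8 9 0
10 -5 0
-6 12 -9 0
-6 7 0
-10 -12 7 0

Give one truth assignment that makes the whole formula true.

Pure literal: x2 appears only positively; assign x2 = True.
x6 occurs only negated in the remaining clauses — set x6 = False.
Try x1 = True.
The remaining clauses are satisfied by x3 = False, x4 = False, x5 = False, x7 = True, x8 = True, x9 = True, x10 = False, x11 = True, x12 = False.
Every clause has at least one true literal under this assignment.

x1=T, x2=T, x3=F, x4=F, x5=F, x6=F, x7=T, x8=T, x9=T, x10=F, x11=T, x12=F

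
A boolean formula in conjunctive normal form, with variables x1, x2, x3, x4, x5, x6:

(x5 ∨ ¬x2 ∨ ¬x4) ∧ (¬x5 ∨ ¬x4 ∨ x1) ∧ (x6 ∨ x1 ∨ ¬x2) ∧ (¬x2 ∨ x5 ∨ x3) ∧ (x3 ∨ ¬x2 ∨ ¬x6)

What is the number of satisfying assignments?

38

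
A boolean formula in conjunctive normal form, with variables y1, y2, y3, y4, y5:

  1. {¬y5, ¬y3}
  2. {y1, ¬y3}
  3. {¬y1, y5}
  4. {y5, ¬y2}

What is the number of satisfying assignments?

10

Case analysis on y5 and y1:
  y5=1, y1=1: remaining (y2,y3,y4) ∈ {(0,0,0); (0,0,1); (1,0,0); (1,0,1)} — 4.
  y5=1, y1=0: remaining (y2,y3,y4) ∈ {(0,0,0); (0,0,1); (1,0,0); (1,0,1)} — 4.
  y5=0, y1=1: a clause becomes empty — 0.
  y5=0, y1=0: remaining (y2,y3,y4) ∈ {(0,0,0); (0,0,1)} — 2.
Total: 4 + 4 + 0 + 2 = 10.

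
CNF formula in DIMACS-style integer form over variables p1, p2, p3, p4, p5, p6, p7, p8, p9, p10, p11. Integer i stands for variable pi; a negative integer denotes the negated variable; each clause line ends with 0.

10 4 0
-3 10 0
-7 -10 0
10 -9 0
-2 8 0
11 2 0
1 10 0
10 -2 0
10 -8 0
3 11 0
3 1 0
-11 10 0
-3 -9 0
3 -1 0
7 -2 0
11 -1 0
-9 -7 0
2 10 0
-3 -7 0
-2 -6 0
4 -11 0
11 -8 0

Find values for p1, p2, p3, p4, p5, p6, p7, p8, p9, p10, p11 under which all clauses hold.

p4 occurs only positively in the remaining clauses — set p4 = True.
p9 occurs only negated in the remaining clauses — set p9 = False.
Set p1 = True and propagate.
  then p3 is forced to True.
  then p10 is forced to True.
  then p7 is forced to False.
  then p2 is forced to False.
  then p11 is forced to True.
p5, p6, p8 are now unconstrained; take p5 = True, p6 = True, p8 = False.
Every clause has at least one true literal under this assignment.
Check each clause:
  1. (p4 OR p10) — p10 is true.
  2. (p10 OR NOT p3) — p10 is true.
  3. (NOT p7 OR NOT p10) — NOT p7 is true.
  4. (p10 OR NOT p9) — p10 is true.
  5. (p8 OR NOT p2) — NOT p2 is true.
  6. (p11 OR p2) — p11 is true.
  7. (p10 OR p1) — p1 is true.
  8. (NOT p2 OR p10) — p10 is true.
  9. (p10 OR NOT p8) — NOT p8 is true.
  10. (p3 OR p11) — p3 is true.
  11. (p3 OR p1) — p1 is true.
  12. (p10 OR NOT p11) — p10 is true.
  13. (NOT p3 OR NOT p9) — NOT p9 is true.
  14. (p3 OR NOT p1) — p3 is true.
  15. (NOT p2 OR p7) — NOT p2 is true.
  16. (NOT p1 OR p11) — p11 is true.
  17. (NOT p9 OR NOT p7) — NOT p7 is true.
  18. (p2 OR p10) — p10 is true.
  19. (NOT p7 OR NOT p3) — NOT p7 is true.
  20. (NOT p2 OR NOT p6) — NOT p2 is true.
  21. (NOT p11 OR p4) — p4 is true.
  22. (p11 OR NOT p8) — NOT p8 is true.

p1=T, p2=F, p3=T, p4=T, p5=T, p6=T, p7=F, p8=F, p9=F, p10=T, p11=T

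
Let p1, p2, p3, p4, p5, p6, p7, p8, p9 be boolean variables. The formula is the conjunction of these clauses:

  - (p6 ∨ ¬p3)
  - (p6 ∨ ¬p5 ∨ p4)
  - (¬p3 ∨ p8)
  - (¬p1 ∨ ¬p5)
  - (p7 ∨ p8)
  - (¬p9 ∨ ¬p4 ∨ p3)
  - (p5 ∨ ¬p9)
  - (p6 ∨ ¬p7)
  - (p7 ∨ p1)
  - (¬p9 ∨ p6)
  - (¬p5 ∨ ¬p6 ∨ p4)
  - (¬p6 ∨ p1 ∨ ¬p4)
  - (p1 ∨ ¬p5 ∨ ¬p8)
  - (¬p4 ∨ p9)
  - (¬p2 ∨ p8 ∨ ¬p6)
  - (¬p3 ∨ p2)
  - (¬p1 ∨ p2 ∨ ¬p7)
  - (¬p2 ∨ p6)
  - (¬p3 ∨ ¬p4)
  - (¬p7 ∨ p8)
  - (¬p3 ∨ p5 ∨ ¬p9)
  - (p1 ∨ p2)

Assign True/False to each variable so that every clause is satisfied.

Try p1 = False.
  then p7 is forced to True.
  then p6 is forced to True.
  then p4 is forced to False.
  then p5 is forced to False.
  then p9 is forced to False.
  then p8 is forced to True.
  then p2 is forced to True.
p3 is now unconstrained; take p3 = True.

p1=F, p2=T, p3=T, p4=F, p5=F, p6=T, p7=T, p8=T, p9=F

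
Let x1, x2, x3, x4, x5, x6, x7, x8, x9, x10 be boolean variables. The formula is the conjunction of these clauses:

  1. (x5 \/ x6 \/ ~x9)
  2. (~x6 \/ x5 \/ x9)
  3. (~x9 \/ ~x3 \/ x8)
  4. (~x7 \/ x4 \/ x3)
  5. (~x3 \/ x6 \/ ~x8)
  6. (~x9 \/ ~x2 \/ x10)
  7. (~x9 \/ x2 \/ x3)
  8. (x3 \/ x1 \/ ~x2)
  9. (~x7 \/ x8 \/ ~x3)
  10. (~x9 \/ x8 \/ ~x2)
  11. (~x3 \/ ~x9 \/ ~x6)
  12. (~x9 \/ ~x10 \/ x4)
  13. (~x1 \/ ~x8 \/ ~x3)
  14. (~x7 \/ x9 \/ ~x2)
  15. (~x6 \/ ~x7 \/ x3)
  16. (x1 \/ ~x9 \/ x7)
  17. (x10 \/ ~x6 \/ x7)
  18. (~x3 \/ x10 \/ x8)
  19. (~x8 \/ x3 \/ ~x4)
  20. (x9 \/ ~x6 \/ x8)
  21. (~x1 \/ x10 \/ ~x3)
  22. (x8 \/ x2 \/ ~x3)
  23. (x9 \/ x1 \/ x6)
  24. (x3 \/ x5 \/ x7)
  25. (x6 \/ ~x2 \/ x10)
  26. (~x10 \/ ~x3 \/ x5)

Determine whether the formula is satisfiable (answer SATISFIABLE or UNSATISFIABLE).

SATISFIABLE

x5 occurs only positively in the remaining clauses — set x5 = True.
Set x1 = True and propagate.
The remaining clauses are satisfied by x2 = True, x3 = False, x4 = True, x6 = False, x7 = False, x8 = False, x9 = False, x10 = True.
Every clause has at least one true literal under this assignment.
So x1 = 1  x2 = 1  x3 = 0  x4 = 1  x5 = 1  x6 = 0  x7 = 0  x8 = 0  x9 = 0  x10 = 1 is a satisfying assignment.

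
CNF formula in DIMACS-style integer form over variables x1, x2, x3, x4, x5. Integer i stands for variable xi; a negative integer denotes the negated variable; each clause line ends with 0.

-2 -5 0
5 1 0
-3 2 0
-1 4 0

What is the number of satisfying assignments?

6

Satisfying assignments:
  x1=0 x2=0 x3=0 x4=0 x5=1
  x1=0 x2=0 x3=0 x4=1 x5=1
  x1=1 x2=0 x3=0 x4=1 x5=0
  x1=1 x2=0 x3=0 x4=1 x5=1
  x1=1 x2=1 x3=0 x4=1 x5=0
  x1=1 x2=1 x3=1 x4=1 x5=0
That's 6 in total.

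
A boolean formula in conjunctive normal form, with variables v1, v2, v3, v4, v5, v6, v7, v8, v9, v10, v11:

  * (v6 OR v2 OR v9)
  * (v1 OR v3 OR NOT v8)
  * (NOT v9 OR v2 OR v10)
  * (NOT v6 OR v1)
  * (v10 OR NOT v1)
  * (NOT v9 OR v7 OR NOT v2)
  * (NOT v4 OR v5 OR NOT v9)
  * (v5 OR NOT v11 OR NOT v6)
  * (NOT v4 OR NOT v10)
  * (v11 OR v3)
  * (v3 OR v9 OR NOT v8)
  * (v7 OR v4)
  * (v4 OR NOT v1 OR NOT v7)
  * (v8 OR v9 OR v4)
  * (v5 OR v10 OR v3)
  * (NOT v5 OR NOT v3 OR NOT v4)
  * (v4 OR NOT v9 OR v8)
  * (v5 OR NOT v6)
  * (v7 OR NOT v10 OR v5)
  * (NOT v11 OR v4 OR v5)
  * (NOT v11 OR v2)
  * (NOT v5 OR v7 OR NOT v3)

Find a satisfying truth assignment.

Set v1 = False and propagate.
  then v6 is forced to False.
Set v2 = True and propagate.
Try v3 = True.
The remaining clauses are satisfied by v4 = False, v5 = True, v7 = True, v8 = True, v9 = True, v10 = False, v11 = True.
Every clause has at least one true literal under this assignment.

v1 = False  v2 = True  v3 = True  v4 = False  v5 = True  v6 = False  v7 = True  v8 = True  v9 = True  v10 = False  v11 = True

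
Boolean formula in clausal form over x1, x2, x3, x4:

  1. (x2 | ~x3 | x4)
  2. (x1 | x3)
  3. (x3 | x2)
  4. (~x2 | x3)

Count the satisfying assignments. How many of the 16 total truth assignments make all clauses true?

The models are:
  x1=0 x2=0 x3=1 x4=1
  x1=0 x2=1 x3=1 x4=0
  x1=0 x2=1 x3=1 x4=1
  x1=1 x2=0 x3=1 x4=1
  x1=1 x2=1 x3=1 x4=0
  x1=1 x2=1 x3=1 x4=1
Count: 6.

6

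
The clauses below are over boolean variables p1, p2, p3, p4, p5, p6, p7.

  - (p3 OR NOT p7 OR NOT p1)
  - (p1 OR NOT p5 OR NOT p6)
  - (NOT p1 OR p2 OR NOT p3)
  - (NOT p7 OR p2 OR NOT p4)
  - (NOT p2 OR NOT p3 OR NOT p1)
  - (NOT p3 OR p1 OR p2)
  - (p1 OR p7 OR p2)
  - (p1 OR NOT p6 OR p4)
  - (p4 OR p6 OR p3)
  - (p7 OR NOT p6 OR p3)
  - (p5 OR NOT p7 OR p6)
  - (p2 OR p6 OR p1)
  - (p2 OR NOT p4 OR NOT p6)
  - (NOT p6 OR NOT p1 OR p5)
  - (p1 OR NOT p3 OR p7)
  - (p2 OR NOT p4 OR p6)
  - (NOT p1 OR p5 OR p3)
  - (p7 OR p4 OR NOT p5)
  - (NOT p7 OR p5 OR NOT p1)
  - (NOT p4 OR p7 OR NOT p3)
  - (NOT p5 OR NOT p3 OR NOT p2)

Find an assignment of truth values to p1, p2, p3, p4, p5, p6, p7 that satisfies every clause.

p1=F, p2=T, p3=F, p4=T, p5=T, p6=F, p7=F

Check each clause:
  1. (NOT p1 OR NOT p7 OR p3) — NOT p7 is true.
  2. (p1 OR NOT p5 OR NOT p6) — NOT p6 is true.
  3. (NOT p1 OR p2 OR NOT p3) — p2 is true.
  4. (p2 OR NOT p7 OR NOT p4) — NOT p7 is true.
  5. (NOT p1 OR NOT p3 OR NOT p2) — NOT p3 is true.
  6. (NOT p3 OR p2 OR p1) — p2 is true.
  7. (p2 OR p1 OR p7) — p2 is true.
  8. (p1 OR p4 OR NOT p6) — NOT p6 is true.
  9. (p3 OR p6 OR p4) — p4 is true.
  10. (p7 OR p3 OR NOT p6) — NOT p6 is true.
  11. (NOT p7 OR p5 OR p6) — NOT p7 is true.
  12. (p2 OR p6 OR p1) — p2 is true.
  13. (NOT p4 OR NOT p6 OR p2) — NOT p6 is true.
  14. (p5 OR NOT p6 OR NOT p1) — NOT p6 is true.
  15. (p7 OR p1 OR NOT p3) — NOT p3 is true.
  16. (NOT p4 OR p2 OR p6) — p2 is true.
  17. (p5 OR p3 OR NOT p1) — p5 is true.
  18. (p7 OR NOT p5 OR p4) — p4 is true.
  19. (NOT p7 OR NOT p1 OR p5) — NOT p7 is true.
  20. (NOT p4 OR NOT p3 OR p7) — NOT p3 is true.
  21. (NOT p3 OR NOT p5 OR NOT p2) — NOT p3 is true.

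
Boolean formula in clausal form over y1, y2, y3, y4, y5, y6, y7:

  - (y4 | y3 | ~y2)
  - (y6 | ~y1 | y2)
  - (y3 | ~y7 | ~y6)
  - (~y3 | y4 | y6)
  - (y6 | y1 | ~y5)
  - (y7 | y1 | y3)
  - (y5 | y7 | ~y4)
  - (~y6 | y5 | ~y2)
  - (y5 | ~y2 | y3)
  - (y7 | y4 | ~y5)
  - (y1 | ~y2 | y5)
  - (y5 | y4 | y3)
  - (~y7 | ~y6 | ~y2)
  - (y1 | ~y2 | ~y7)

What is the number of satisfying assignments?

23

Case analysis on y2 and y5:
  y2=1, y5=1: 7 of the 32 assignments to (y1,y3,y4,y6,y7) work.
  y2=1, y5=0: remaining (y1,y3,y4,y6,y7) ∈ {(1,1,1,0,1)} — 1.
  y2=0, y5=1: 7 of the 32 assignments to (y1,y3,y4,y6,y7) work.
  y2=0, y5=0: 8 of the 32 assignments to (y1,y3,y4,y6,y7) work.
Total: 7 + 1 + 7 + 8 = 23.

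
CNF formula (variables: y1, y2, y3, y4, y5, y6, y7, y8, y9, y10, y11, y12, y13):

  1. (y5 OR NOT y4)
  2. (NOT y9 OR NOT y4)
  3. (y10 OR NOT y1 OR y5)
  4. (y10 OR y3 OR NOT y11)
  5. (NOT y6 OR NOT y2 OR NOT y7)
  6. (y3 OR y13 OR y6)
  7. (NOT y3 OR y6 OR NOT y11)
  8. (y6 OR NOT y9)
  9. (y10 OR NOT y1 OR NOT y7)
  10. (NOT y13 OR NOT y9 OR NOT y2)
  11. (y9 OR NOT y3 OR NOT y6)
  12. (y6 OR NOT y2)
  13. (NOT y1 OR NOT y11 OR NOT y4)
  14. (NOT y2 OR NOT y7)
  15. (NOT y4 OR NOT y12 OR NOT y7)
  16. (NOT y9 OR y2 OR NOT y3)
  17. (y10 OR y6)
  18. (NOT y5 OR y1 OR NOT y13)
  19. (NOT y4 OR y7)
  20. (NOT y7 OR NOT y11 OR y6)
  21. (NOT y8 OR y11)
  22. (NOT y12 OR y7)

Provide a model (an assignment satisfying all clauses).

y1=True  y2=False  y3=False  y4=False  y5=True  y6=True  y7=False  y8=False  y9=False  y10=True  y11=False  y12=False  y13=False

Pure literal: y4 appears only negated; assign y4 = False.
Pure literal: y8 appears only negated; assign y8 = False.
Set y1 = True and propagate.
Set y2 = False and propagate.
For the remaining variables, y3 = False, y5 = True, y6 = True, y7 = False, y9 = False, y10 = True, y11 = False, y12 = False, y13 = False works.
Check each clause:
  1. (y5 OR NOT y4) — NOT y4 is true.
  2. (NOT y9 OR NOT y4) — NOT y4 is true.
  3. (y10 OR y5 OR NOT y1) — y10 is true.
  4. (NOT y11 OR y10 OR y3) — y10 is true.
  5. (NOT y2 OR NOT y6 OR NOT y7) — NOT y7 is true.
  6. (y3 OR y6 OR y13) — y6 is true.
  7. (NOT y11 OR NOT y3 OR y6) — NOT y11 is true.
  8. (y6 OR NOT y9) — y6 is true.
  9. (NOT y1 OR NOT y7 OR y10) — NOT y7 is true.
  10. (NOT y13 OR NOT y2 OR NOT y9) — NOT y13 is true.
  11. (NOT y3 OR NOT y6 OR y9) — NOT y3 is true.
  12. (y6 OR NOT y2) — y6 is true.
  13. (NOT y11 OR NOT y1 OR NOT y4) — NOT y4 is true.
  14. (NOT y7 OR NOT y2) — NOT y7 is true.
  15. (NOT y12 OR NOT y4 OR NOT y7) — NOT y7 is true.
  16. (NOT y9 OR y2 OR NOT y3) — NOT y3 is true.
  17. (y10 OR y6) — y10 is true.
  18. (NOT y5 OR y1 OR NOT y13) — y1 is true.
  19. (y7 OR NOT y4) — NOT y4 is true.
  20. (NOT y7 OR NOT y11 OR y6) — NOT y7 is true.
  21. (y11 OR NOT y8) — NOT y8 is true.
  22. (y7 OR NOT y12) — NOT y12 is true.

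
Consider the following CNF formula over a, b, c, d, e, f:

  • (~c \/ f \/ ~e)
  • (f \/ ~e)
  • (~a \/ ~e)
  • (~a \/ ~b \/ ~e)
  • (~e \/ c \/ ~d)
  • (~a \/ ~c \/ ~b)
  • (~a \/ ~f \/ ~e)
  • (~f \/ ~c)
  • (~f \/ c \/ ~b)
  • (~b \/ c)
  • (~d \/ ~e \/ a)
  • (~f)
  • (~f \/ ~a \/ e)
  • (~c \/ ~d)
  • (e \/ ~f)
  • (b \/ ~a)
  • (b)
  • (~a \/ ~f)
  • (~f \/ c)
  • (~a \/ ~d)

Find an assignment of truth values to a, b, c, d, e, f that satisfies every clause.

The clause (~f) is unit: f must be False.
The clause (~e) is unit: e must be False.
The clause (b) is unit: b must be True.
(c) is a unit clause, so c = True.
The clause (~a) is unit: a must be False.
(~d) is a unit clause, so d = False.
Every clause has at least one true literal under this assignment.

a=False, b=True, c=True, d=False, e=False, f=False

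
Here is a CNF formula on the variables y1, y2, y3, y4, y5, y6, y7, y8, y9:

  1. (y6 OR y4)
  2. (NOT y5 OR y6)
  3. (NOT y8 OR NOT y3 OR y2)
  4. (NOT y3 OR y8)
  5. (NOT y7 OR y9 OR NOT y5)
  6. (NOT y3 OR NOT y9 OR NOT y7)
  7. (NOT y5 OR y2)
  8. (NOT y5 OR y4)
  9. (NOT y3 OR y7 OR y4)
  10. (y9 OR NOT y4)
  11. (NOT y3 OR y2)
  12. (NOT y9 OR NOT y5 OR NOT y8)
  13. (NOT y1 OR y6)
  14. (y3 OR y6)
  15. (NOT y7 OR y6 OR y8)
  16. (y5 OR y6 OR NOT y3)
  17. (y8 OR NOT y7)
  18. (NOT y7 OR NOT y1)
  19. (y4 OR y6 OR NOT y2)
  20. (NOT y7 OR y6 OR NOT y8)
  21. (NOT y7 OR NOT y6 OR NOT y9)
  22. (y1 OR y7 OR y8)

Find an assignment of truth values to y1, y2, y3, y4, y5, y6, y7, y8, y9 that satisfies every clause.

y1=False, y2=True, y3=False, y4=False, y5=False, y6=True, y7=False, y8=True, y9=True

Check each clause:
  1. (y6 OR y4) — y6 is true.
  2. (NOT y5 OR y6) — NOT y5 is true.
  3. (NOT y8 OR y2 OR NOT y3) — y2 is true.
  4. (y8 OR NOT y3) — y8 is true.
  5. (NOT y7 OR NOT y5 OR y9) — NOT y7 is true.
  6. (NOT y7 OR NOT y3 OR NOT y9) — NOT y7 is true.
  7. (y2 OR NOT y5) — y2 is true.
  8. (NOT y5 OR y4) — NOT y5 is true.
  9. (y7 OR y4 OR NOT y3) — NOT y3 is true.
  10. (NOT y4 OR y9) — y9 is true.
  11. (y2 OR NOT y3) — y2 is true.
  12. (NOT y5 OR NOT y8 OR NOT y9) — NOT y5 is true.
  13. (NOT y1 OR y6) — y6 is true.
  14. (y3 OR y6) — y6 is true.
  15. (NOT y7 OR y6 OR y8) — y8 is true.
  16. (y5 OR NOT y3 OR y6) — NOT y3 is true.
  17. (y8 OR NOT y7) — y8 is true.
  18. (NOT y7 OR NOT y1) — NOT y7 is true.
  19. (y4 OR y6 OR NOT y2) — y6 is true.
  20. (y6 OR NOT y7 OR NOT y8) — NOT y7 is true.
  21. (NOT y7 OR NOT y6 OR NOT y9) — NOT y7 is true.
  22. (y7 OR y1 OR y8) — y8 is true.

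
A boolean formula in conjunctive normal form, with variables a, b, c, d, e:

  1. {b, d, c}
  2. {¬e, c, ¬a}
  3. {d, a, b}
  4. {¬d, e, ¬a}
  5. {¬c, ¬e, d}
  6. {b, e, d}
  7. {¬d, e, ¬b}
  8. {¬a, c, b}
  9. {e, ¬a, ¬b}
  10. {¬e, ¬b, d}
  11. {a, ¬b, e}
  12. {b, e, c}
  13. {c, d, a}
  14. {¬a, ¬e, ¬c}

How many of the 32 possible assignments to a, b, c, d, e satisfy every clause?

The models are:
  a=0 b=0 c=0 d=1 e=1
  a=0 b=0 c=1 d=1 e=0
  a=0 b=0 c=1 d=1 e=1
  a=0 b=1 c=0 d=1 e=1
  a=0 b=1 c=1 d=1 e=1
That's 5 in total.

5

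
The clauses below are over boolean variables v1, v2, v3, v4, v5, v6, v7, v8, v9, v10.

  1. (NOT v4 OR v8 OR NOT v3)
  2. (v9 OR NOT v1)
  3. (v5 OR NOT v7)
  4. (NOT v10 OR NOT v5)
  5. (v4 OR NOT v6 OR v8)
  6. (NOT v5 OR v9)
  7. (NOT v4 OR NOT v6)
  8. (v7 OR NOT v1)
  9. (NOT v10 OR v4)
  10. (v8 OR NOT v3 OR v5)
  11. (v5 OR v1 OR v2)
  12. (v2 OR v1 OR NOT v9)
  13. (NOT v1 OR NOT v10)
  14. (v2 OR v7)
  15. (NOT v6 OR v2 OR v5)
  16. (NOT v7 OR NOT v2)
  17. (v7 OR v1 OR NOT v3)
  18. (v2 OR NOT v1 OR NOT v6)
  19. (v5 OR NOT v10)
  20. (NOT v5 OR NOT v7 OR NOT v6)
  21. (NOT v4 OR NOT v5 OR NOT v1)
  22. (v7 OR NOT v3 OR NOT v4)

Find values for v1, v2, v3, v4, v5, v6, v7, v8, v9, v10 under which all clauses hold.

v1=False, v2=True, v3=False, v4=False, v5=False, v6=False, v7=False, v8=True, v9=True, v10=False

Check each clause:
  1. (v8 OR NOT v4 OR NOT v3) — v8 is true.
  2. (NOT v1 OR v9) — v9 is true.
  3. (v5 OR NOT v7) — NOT v7 is true.
  4. (NOT v10 OR NOT v5) — NOT v5 is true.
  5. (NOT v6 OR v8 OR v4) — v8 is true.
  6. (NOT v5 OR v9) — v9 is true.
  7. (NOT v6 OR NOT v4) — NOT v6 is true.
  8. (v7 OR NOT v1) — NOT v1 is true.
  9. (NOT v10 OR v4) — NOT v10 is true.
  10. (v8 OR NOT v3 OR v5) — v8 is true.
  11. (v5 OR v1 OR v2) — v2 is true.
  12. (v1 OR v2 OR NOT v9) — v2 is true.
  13. (NOT v10 OR NOT v1) — NOT v1 is true.
  14. (v7 OR v2) — v2 is true.
  15. (NOT v6 OR v5 OR v2) — NOT v6 is true.
  16. (NOT v2 OR NOT v7) — NOT v7 is true.
  17. (v1 OR NOT v3 OR v7) — NOT v3 is true.
  18. (NOT v1 OR v2 OR NOT v6) — NOT v6 is true.
  19. (v5 OR NOT v10) — NOT v10 is true.
  20. (NOT v6 OR NOT v5 OR NOT v7) — NOT v7 is true.
  21. (NOT v4 OR NOT v5 OR NOT v1) — NOT v5 is true.
  22. (NOT v4 OR NOT v3 OR v7) — NOT v4 is true.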